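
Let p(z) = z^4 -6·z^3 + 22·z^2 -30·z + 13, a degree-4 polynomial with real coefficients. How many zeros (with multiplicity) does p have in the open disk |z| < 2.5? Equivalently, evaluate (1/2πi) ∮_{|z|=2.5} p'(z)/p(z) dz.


The zeros of p are: (2 + 3i), (2 - 3i), 1, 1.
Their magnitudes are: 3.606, 3.606, 1, 1.
Zeros with |z| < R = 2.5: 1, 1.
Count = 2.
By the argument principle, (1/2πi) ∮_{|z|=R} p'(z)/p(z) dz equals exactly this count.

Number of zeros inside |z| < 2.5: 2.


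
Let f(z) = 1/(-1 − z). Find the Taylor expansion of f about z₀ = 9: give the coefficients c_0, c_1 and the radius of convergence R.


Let w = z − z₀, so z = z₀ + w.
Then -1 − z = -1 − (z₀ + w) = (-1 − z₀) − w = -10 − w.
f(z) = 1/(-10 − w) = (1/(-10)) · 1/(1 − w/(-10)) = Σ_{n≥0} w^n / (-10)^(n+1).
So c_n = 1/(-10)^(n+1):
  c_0 = 1/(-10)^1 = -1/10.
  c_1 = 1/(-10)^2 = 1/100.
The series is valid for |w/d| < 1, i.e. |z − z₀| < |d|.
Radius of convergence: R = |-1 − z₀| = |-10| = 10 (distance from z₀ to the singularity z = -1).

c_0 = -1/10, c_1 = 1/100; R = 10.


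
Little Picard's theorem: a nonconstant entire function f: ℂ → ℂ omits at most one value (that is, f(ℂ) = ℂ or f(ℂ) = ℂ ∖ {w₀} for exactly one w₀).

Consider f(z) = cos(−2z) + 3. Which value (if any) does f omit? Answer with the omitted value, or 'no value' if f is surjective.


Little Picard bounds the complement of f(ℂ) to at most one point.
cos is entire and surjective onto ℂ: for every w ∈ ℂ, cos(ζ) = w has a solution ζ ∈ ℂ (e.g., via the complex inverse arccos). With ζ = −2z this gives z = ζ/(-2). Then 1·cos(−2z) takes every value in 1·ℂ = ℂ, and adding 3 is a bijection of ℂ. So f is surjective and omits no value. (Note: only on the real line is cos bounded by [−1, 1].)

Omitted value: no value.


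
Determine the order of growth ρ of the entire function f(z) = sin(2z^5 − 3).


Write sin(w) = (e^{iw} ± e^{−iw})/(2 or 2i), so |sin(w)| ≤ e^{|w|}. With w = 2z^5 − 3, |w| ≤ 2r^5 + 3 on |z|=r, giving M(r) ≤ e^{2r^5 + 3} and ρ ≤ 5. For the lower bound, choose z on |z|=r with 2z^5 purely imaginary of modulus 2r^5; then |sin(2z^5 − 3)| grows like e^{2r^5}/2, so ρ ≥ 5. Hence ρ = 5.
Therefore ρ = 5.

Order ρ = 5.


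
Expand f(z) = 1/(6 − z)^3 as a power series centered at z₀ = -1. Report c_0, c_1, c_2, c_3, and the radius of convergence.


Let w = z − z₀, so z = z₀ + w.
Then 6 − z = 6 − (z₀ + w) = (6 − z₀) − w = 7 − w.
f(z) = 1/(7 − w)^3 = (1/(7)^3) · (1 − w/(7))^{−3}.
By the binomial series (1−u)^{−3} = Σ_{n≥0} C(n+2, 2) u^n for |u|<1, with u = w/(7):
  c_n = C(n+2, 2) / (7)^(n+3).
  c_0 = 1/(7)^3 = 1/343.
  c_1 = 3/(7)^4 = 3/2401.
  c_2 = 6/(7)^5 = 6/16807.
  c_3 = 10/(7)^6 = 10/117649.
The series is valid for |w/d| < 1, i.e. |z − z₀| < |d|.
Radius of convergence: R = |6 − z₀| = |7| = 7 (distance from z₀ to the singularity z = 6).

c_0 = 1/343, c_1 = 3/2401, c_2 = 6/16807, c_3 = 10/117649; R = 7.


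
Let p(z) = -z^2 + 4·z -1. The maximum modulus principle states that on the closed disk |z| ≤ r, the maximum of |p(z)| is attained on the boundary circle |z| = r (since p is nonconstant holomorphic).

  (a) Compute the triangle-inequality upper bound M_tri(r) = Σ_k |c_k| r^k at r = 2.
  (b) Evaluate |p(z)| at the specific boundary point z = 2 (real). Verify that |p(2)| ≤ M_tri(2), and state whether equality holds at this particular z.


Coefficients: c_0 = -1, c_1 = 4, c_2 = -1. Radius r = 2.
Part (a). Triangle bound: M_tri(r) = Σ_k |c_k| r^k
  = |-1|·2^0 + |4|·2^1 + |-1|·2^2
  = 1 + 8 + 4 = 13.
This bounds M(r) := max_{|z|=r} |p(z)| from above; equality holds iff all terms c_k z^k can be made to align in phase at a single z on |z|=r.
Part (b). At z = 2 (real, on the circle |z| = r):
  p(2) = (-1)·2^0 + (4)·2^1 + (-1)·2^2 = 3.
  |p(2)| = 3.
Check: |p(2)| = 3 ≤ 13 = M_tri(2). ✓ Equality does not hold at z = 2 (the coefficients have mixed signs, so the terms do not all align in phase there).

M_tri(2) = 13; |p(2)| = 3; equality at z=2: no.


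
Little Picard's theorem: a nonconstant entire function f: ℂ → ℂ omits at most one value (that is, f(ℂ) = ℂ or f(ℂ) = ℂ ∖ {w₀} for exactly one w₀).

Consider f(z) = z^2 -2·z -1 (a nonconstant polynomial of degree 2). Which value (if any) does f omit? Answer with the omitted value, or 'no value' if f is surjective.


Little Picard bounds the complement of f(ℂ) to at most one point.
For every w ∈ ℂ, the equation p(z) − w = 0 is a nonconstant polynomial in z and hence has at least one root by the fundamental theorem of algebra. So p is surjective onto ℂ, omitting no value.

Omitted value: no value.


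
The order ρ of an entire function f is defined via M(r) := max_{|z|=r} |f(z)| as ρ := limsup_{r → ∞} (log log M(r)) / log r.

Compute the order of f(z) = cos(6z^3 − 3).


Write cos(w) = (e^{iw} ± e^{−iw})/(2 or 2i), so |cos(w)| ≤ e^{|w|}. With w = 6z^3 − 3, |w| ≤ 6r^3 + 3 on |z|=r, giving M(r) ≤ e^{6r^3 + 3} and ρ ≤ 3. For the lower bound, choose z on |z|=r with 6z^3 purely imaginary of modulus 6r^3; then |cos(6z^3 − 3)| grows like e^{6r^3}/2, so ρ ≥ 3. Hence ρ = 3.
Therefore ρ = 3.

Order ρ = 3.


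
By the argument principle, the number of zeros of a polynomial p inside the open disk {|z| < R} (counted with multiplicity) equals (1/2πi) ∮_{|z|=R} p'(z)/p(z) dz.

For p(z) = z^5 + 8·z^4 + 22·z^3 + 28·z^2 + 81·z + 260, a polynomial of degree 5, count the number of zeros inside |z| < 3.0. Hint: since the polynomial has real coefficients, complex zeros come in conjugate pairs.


The zeros of p are: (-3 + 2i), (-3 - 2i), (1 + 2i), (1 - 2i), -4.
Their magnitudes are: 3.606, 3.606, 2.236, 2.236, 4.
Zeros with |z| < R = 3.0: (1 + 2i), (1 - 2i).
Count = 2.
By the argument principle, (1/2πi) ∮_{|z|=R} p'(z)/p(z) dz equals exactly this count.

Number of zeros inside |z| < 3.0: 2.


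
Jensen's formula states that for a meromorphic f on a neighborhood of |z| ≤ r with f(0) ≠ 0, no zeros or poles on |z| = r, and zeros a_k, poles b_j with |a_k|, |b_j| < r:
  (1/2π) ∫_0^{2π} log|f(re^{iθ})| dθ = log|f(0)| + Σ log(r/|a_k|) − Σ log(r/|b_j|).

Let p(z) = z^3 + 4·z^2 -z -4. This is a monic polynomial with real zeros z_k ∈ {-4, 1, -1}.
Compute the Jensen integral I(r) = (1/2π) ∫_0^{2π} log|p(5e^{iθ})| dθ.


Zeros: -4, -1, 1; r = 5.
Inside |z| < r: -4, -1, 1. Outside (|z| ≥ r): ∅.
p(0) = -4, so log|p(0)| = log(4) = 1.3863.
Apply Jensen: I(r) = log|p(0)| + Σ_k log(r/|z_k|), summed over zeros inside |z| < r.
  log(r/|z_k|) for z_k = -4: log(5/4) = 0.2231
  log(r/|z_k|) for z_k = 1: log(5/1) = 1.6094
  log(r/|z_k|) for z_k = -1: log(5/1) = 1.6094
Sum over inside zeros: 3.4420.
I(r) = log|p(0)| + (inside sum) = 1.3863 + 3.4420 = 4.8283.
Closed form (all zeros inside, monic): I(r) = n·log(r) = 3·log(5) = 4.8283. ✓

I(r) ≈ 4.8283.


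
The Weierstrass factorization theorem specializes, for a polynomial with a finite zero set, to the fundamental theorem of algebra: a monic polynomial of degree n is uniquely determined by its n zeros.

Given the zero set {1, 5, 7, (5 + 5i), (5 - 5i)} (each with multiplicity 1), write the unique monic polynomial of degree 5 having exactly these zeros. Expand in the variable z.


The polynomial is p(z) = ∏_{α ∈ S} (z − α), where S = {1, 5, 7, (5 + 5i), (5 - 5i)}.
Expanding the product yields: p(z) = z^5 -23·z^4 + 227·z^3 -1155·z^2 + 2700·z -1750.
Note conjugate pairs combine to real quadratics: (z − (5+5i))(z − (5−5i)) = z² − 10z + 50.
The resulting polynomial has degree 5 and real coefficients as required.

p(z) = z^5 -23·z^4 + 227·z^3 -1155·z^2 + 2700·z -1750.


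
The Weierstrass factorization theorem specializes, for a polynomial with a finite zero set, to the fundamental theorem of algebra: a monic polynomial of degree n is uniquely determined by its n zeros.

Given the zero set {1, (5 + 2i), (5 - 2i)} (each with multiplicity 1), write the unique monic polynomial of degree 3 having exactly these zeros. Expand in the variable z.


The polynomial is p(z) = ∏_{α ∈ S} (z − α), where S = {1, (5 + 2i), (5 - 2i)}.
Expanding the product yields: p(z) = z^3 -11·z^2 + 39·z -29.
Note conjugate pairs combine to real quadratics: (z − (5+2i))(z − (5−2i)) = z² − 10z + 29.
The resulting polynomial has degree 3 and real coefficients as required.

p(z) = z^3 -11·z^2 + 39·z -29.


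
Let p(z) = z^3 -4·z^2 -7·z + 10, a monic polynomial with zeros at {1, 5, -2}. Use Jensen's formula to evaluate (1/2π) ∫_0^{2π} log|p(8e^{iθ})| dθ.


Zeros: -2, 1, 5; r = 8.
Inside |z| < r: -2, 1, 5. Outside (|z| ≥ r): ∅.
p(0) = 10, so log|p(0)| = log(10) = 2.3026.
Apply Jensen: I(r) = log|p(0)| + Σ_k log(r/|z_k|), summed over zeros inside |z| < r.
  log(r/|z_k|) for z_k = 1: log(8/1) = 2.0794
  log(r/|z_k|) for z_k = 5: log(8/5) = 0.4700
  log(r/|z_k|) for z_k = -2: log(8/2) = 1.3863
Sum over inside zeros: 3.9357.
I(r) = log|p(0)| + (inside sum) = 2.3026 + 3.9357 = 6.2383.
Closed form (all zeros inside, monic): I(r) = n·log(r) = 3·log(8) = 6.2383. ✓

I(r) ≈ 6.2383.


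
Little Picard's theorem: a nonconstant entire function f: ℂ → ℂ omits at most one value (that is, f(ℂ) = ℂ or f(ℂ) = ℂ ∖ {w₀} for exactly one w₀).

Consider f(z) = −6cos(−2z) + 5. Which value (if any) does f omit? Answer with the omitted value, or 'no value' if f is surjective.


Little Picard bounds the complement of f(ℂ) to at most one point.
cos is entire and surjective onto ℂ: for every w ∈ ℂ, cos(ζ) = w has a solution ζ ∈ ℂ (e.g., via the complex inverse arccos). With ζ = −2z this gives z = ζ/(-2). Then -6·cos(−2z) takes every value in -6·ℂ = ℂ, and adding 5 is a bijection of ℂ. So f is surjective and omits no value. (Note: only on the real line is cos bounded by [−1, 1].)

Omitted value: no value.


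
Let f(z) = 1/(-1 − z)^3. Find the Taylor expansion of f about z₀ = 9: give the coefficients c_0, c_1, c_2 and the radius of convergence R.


Let w = z − z₀, so z = z₀ + w.
Then -1 − z = -1 − (z₀ + w) = (-1 − z₀) − w = -10 − w.
f(z) = 1/(-10 − w)^3 = (1/(-10)^3) · (1 − w/(-10))^{−3}.
By the binomial series (1−u)^{−3} = Σ_{n≥0} C(n+2, 2) u^n for |u|<1, with u = w/(-10):
  c_n = C(n+2, 2) / (-10)^(n+3).
  c_0 = 1/(-10)^3 = -1/1000.
  c_1 = 3/(-10)^4 = 3/10000.
  c_2 = 6/(-10)^5 = -3/50000.
The series is valid for |w/d| < 1, i.e. |z − z₀| < |d|.
Radius of convergence: R = |-1 − z₀| = |-10| = 10 (distance from z₀ to the singularity z = -1).

c_0 = -1/1000, c_1 = 3/10000, c_2 = -3/50000; R = 10.


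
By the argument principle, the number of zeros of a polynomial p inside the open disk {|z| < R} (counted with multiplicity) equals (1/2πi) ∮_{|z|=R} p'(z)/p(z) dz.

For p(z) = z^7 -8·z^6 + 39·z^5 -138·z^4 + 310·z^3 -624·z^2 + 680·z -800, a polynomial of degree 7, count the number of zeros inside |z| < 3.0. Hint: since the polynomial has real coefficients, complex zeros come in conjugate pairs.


The zeros of p are: (0 + 2i), (0 - 2i), (1 + 3i), (1 - 3i), (1 + 2i), (1 - 2i), 4.
Their magnitudes are: 2, 2, 3.162, 3.162, 2.236, 2.236, 4.
Zeros with |z| < R = 3.0: (0 + 2i), (0 - 2i), (1 + 2i), (1 - 2i).
Count = 4.
By the argument principle, (1/2πi) ∮_{|z|=R} p'(z)/p(z) dz equals exactly this count.

Number of zeros inside |z| < 3.0: 4.


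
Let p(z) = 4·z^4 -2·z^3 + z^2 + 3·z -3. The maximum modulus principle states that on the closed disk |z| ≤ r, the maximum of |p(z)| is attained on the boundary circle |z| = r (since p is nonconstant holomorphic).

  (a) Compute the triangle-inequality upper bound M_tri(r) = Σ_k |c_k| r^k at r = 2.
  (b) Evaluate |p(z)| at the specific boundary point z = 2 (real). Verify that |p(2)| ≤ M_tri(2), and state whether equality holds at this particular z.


Coefficients: c_0 = -3, c_1 = 3, c_2 = 1, c_3 = -2, c_4 = 4. Radius r = 2.
Part (a). Triangle bound: M_tri(r) = Σ_k |c_k| r^k
  = |-3|·2^0 + |3|·2^1 + |1|·2^2 + |-2|·2^3 + |4|·2^4
  = 3 + 6 + 4 + 16 + 64 = 93.
This bounds M(r) := max_{|z|=r} |p(z)| from above; equality holds iff all terms c_k z^k can be made to align in phase at a single z on |z|=r.
Part (b). At z = 2 (real, on the circle |z| = r):
  p(2) = (-3)·2^0 + (3)·2^1 + (1)·2^2 + (-2)·2^3 + (4)·2^4 = 55.
  |p(2)| = 55.
Check: |p(2)| = 55 ≤ 93 = M_tri(2). ✓ Equality does not hold at z = 2 (the coefficients have mixed signs, so the terms do not all align in phase there).

M_tri(2) = 93; |p(2)| = 55; equality at z=2: no.


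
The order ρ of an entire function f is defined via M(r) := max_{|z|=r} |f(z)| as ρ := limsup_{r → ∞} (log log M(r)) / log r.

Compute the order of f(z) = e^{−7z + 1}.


|e^{−7z + 1}| = e^{Re(-7·z) + 1} ≤ e^{7|z|^1 + 1} = e^{7r^1 + 1} on |z| = r, so ρ ≤ 1. Choosing z on |z|=r so that -7·z is real positive (always possible by picking arg z appropriately) gives |f(z)| = e^{7r^1 + 1}, matching the bound. The additive constant 1 does not affect log log M(r) ~ 1·log r. Hence ρ = 1.
Therefore ρ = 1.

Order ρ = 1.


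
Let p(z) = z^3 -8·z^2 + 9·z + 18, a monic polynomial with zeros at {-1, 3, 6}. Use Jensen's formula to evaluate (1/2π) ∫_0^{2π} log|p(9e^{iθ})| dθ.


Zeros: -1, 3, 6; r = 9.
Inside |z| < r: -1, 3, 6. Outside (|z| ≥ r): ∅.
p(0) = 18, so log|p(0)| = log(18) = 2.8904.
Apply Jensen: I(r) = log|p(0)| + Σ_k log(r/|z_k|), summed over zeros inside |z| < r.
  log(r/|z_k|) for z_k = -1: log(9/1) = 2.1972
  log(r/|z_k|) for z_k = 3: log(9/3) = 1.0986
  log(r/|z_k|) for z_k = 6: log(9/6) = 0.4055
Sum over inside zeros: 3.7013.
I(r) = log|p(0)| + (inside sum) = 2.8904 + 3.7013 = 6.5917.
Closed form (all zeros inside, monic): I(r) = n·log(r) = 3·log(9) = 6.5917. ✓

I(r) ≈ 6.5917.


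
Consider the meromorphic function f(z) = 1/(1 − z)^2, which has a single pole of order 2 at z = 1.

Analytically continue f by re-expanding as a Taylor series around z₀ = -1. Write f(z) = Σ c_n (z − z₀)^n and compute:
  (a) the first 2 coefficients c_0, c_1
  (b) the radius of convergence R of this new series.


Let w = z − z₀, so z = z₀ + w.
Then 1 − z = 1 − (z₀ + w) = (1 − z₀) − w = 2 − w.
f(z) = 1/(2 − w)^2 = (1/(2)^2) · (1 − w/(2))^{−2}.
By the binomial series (1−u)^{−2} = Σ_{n≥0} C(n+1, 1) u^n for |u|<1, with u = w/(2):
  c_n = C(n+1, 1) / (2)^(n+2).
  c_0 = 1/(2)^2 = 1/4.
  c_1 = 2/(2)^3 = 1/4.
The series is valid for |w/d| < 1, i.e. |z − z₀| < |d|.
Radius of convergence: R = |1 − z₀| = |2| = 2 (distance from z₀ to the singularity z = 1).

c_0 = 1/4, c_1 = 1/4; R = 2.


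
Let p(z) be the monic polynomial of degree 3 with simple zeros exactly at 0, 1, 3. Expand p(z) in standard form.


The polynomial is p(z) = ∏_{α ∈ S} (z − α), where S = {0, 1, 3}.
Expanding the product yields: p(z) = z^3 -4·z^2 + 3·z.
The resulting polynomial has degree 3 and real coefficients as required.

p(z) = z^3 -4·z^2 + 3·z.


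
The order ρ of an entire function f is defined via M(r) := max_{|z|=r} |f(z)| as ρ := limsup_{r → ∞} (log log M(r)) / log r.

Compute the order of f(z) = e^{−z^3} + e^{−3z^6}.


Each summand is entire of order 3 and 6 respectively (as in the single-exponential case). The order of a sum is at most the max of the orders, so ρ ≤ 6. For the lower bound: on |z|=r choose arg z so that -3z^6 is real positive; then |e^{-3z^6}| = e^{3r^6} while |e^{-1z^3}| ≤ e^{1r^3} = o(e^{3r^6}). So |f| ≥ e^{3r^6}(1 − o(1)) and ρ ≥ 6. Hence ρ = max(3, 6) = 6.
Therefore ρ = 6.

Order ρ = 6.


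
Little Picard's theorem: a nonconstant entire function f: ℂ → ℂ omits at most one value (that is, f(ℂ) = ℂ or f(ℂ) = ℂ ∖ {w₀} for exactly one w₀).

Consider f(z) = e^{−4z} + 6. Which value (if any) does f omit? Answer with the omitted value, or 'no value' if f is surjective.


Little Picard bounds the complement of f(ℂ) to at most one point.
e^{−4z} is never zero on ℂ, so 1·e^{−4z} takes every value in ℂ ∖ {0}. Adding 6 shifts the range to ℂ ∖ {6}. Thus f omits exactly the value 6.

Omitted value: 6.


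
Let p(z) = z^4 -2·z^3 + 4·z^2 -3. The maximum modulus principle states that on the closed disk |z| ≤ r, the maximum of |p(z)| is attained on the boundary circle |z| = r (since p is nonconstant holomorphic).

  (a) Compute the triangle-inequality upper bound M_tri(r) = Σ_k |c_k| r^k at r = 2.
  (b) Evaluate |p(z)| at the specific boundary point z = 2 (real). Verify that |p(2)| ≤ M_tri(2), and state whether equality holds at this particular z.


Coefficients: c_0 = -3, c_1 = 0, c_2 = 4, c_3 = -2, c_4 = 1. Radius r = 2.
Part (a). Triangle bound: M_tri(r) = Σ_k |c_k| r^k
  = |-3|·2^0 + |0|·2^1 + |4|·2^2 + |-2|·2^3 + |1|·2^4
  = 3 + 0 + 16 + 16 + 16 = 51.
This bounds M(r) := max_{|z|=r} |p(z)| from above; equality holds iff all terms c_k z^k can be made to align in phase at a single z on |z|=r.
Part (b). At z = 2 (real, on the circle |z| = r):
  p(2) = (-3)·2^0 + (0)·2^1 + (4)·2^2 + (-2)·2^3 + (1)·2^4 = 13.
  |p(2)| = 13.
Check: |p(2)| = 13 ≤ 51 = M_tri(2). ✓ Equality does not hold at z = 2 (the coefficients have mixed signs, so the terms do not all align in phase there).

M_tri(2) = 51; |p(2)| = 13; equality at z=2: no.


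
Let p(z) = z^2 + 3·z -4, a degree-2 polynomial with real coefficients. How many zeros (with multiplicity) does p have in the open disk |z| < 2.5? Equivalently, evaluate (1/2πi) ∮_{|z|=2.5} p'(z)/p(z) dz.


The zeros of p are: 1, -4.
Their magnitudes are: 1, 4.
Zeros with |z| < R = 2.5: 1.
Count = 1.
By the argument principle, (1/2πi) ∮_{|z|=R} p'(z)/p(z) dz equals exactly this count.

Number of zeros inside |z| < 2.5: 1.


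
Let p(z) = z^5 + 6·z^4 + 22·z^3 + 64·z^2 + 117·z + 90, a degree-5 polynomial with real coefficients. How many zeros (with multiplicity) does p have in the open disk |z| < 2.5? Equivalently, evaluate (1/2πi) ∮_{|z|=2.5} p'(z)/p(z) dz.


The zeros of p are: (-2 + 1i), (-2 - 1i), (0 + 3i), (0 - 3i), -2.
Their magnitudes are: 2.236, 2.236, 3, 3, 2.
Zeros with |z| < R = 2.5: (-2 + 1i), (-2 - 1i), -2.
Count = 3.
By the argument principle, (1/2πi) ∮_{|z|=R} p'(z)/p(z) dz equals exactly this count.

Number of zeros inside |z| < 2.5: 3.


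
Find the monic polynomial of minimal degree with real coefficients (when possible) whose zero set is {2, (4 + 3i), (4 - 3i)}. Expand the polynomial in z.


The polynomial is p(z) = ∏_{α ∈ S} (z − α), where S = {2, (4 + 3i), (4 - 3i)}.
Expanding the product yields: p(z) = z^3 -10·z^2 + 41·z -50.
Note conjugate pairs combine to real quadratics: (z − (4+3i))(z − (4−3i)) = z² − 8z + 25.
The resulting polynomial has degree 3 and real coefficients as required.

p(z) = z^3 -10·z^2 + 41·z -50.


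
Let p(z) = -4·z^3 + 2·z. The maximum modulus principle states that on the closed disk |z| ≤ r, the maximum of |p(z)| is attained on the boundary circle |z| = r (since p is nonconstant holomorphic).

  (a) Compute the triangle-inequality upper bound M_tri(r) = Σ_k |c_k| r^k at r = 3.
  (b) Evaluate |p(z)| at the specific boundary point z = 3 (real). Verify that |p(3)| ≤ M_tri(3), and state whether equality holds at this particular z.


Coefficients: c_0 = 0, c_1 = 2, c_2 = 0, c_3 = -4. Radius r = 3.
Part (a). Triangle bound: M_tri(r) = Σ_k |c_k| r^k
  = |0|·3^0 + |2|·3^1 + |0|·3^2 + |-4|·3^3
  = 0 + 6 + 0 + 108 = 114.
This bounds M(r) := max_{|z|=r} |p(z)| from above; equality holds iff all terms c_k z^k can be made to align in phase at a single z on |z|=r.
Part (b). At z = 3 (real, on the circle |z| = r):
  p(3) = (0)·3^0 + (2)·3^1 + (0)·3^2 + (-4)·3^3 = -102.
  |p(3)| = 102.
Check: |p(3)| = 102 ≤ 114 = M_tri(3). ✓ Equality does not hold at z = 3 (the coefficients have mixed signs, so the terms do not all align in phase there).

M_tri(3) = 114; |p(3)| = 102; equality at z=3: no.


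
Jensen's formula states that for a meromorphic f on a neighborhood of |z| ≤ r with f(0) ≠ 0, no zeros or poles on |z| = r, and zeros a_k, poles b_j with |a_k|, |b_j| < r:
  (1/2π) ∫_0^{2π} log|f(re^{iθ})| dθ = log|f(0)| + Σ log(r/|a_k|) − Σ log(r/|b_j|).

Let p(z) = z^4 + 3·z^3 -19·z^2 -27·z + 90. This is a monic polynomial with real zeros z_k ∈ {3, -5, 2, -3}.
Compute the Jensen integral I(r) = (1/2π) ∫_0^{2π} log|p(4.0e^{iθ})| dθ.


Zeros: -5, -3, 2, 3; r = 4.0.
Inside |z| < r: -3, 2, 3. Outside (|z| ≥ r): -5.
p(0) = 90, so log|p(0)| = log(90) = 4.4998.
Apply Jensen: I(r) = log|p(0)| + Σ_k log(r/|z_k|), summed over zeros inside |z| < r.
  log(r/|z_k|) for z_k = 3: log(4.0/3) = 0.2877
  log(r/|z_k|) for z_k = 2: log(4.0/2) = 0.6931
  log(r/|z_k|) for z_k = -3: log(4.0/3) = 0.2877
  Outside zeros (-5) contribute nothing to the Jensen sum.
Sum over inside zeros: 1.2685.
I(r) = log|p(0)| + (inside sum) = 4.4998 + 1.2685 = 5.7683.
Note: since some zeros are outside |z| ≤ r, the simplified n·log(r) form does NOT apply — only the inside zeros contribute.

I(r) ≈ 5.7683.


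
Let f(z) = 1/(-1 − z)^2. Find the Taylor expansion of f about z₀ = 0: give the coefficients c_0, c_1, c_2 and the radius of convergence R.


Let w = z − z₀, so z = z₀ + w.
Then -1 − z = -1 − (z₀ + w) = (-1 − z₀) − w = -1 − w.
f(z) = 1/(-1 − w)^2 = (1/(-1)^2) · (1 − w/(-1))^{−2}.
By the binomial series (1−u)^{−2} = Σ_{n≥0} C(n+1, 1) u^n for |u|<1, with u = w/(-1):
  c_n = C(n+1, 1) / (-1)^(n+2).
  c_0 = 1/(-1)^2 = 1.
  c_1 = 2/(-1)^3 = -2.
  c_2 = 3/(-1)^4 = 3.
The series is valid for |w/d| < 1, i.e. |z − z₀| < |d|.
Radius of convergence: R = |-1 − z₀| = |-1| = 1 (distance from z₀ to the singularity z = -1).

c_0 = 1, c_1 = -2, c_2 = 3; R = 1.


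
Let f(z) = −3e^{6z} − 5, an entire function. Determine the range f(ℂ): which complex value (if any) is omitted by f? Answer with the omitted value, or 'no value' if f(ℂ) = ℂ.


Little Picard bounds the complement of f(ℂ) to at most one point.
e^{6z} is never zero on ℂ, so -3·e^{6z} takes every value in ℂ ∖ {0}. Adding -5 shifts the range to ℂ ∖ {-5}. Thus f omits exactly the value -5.

Omitted value: -5.


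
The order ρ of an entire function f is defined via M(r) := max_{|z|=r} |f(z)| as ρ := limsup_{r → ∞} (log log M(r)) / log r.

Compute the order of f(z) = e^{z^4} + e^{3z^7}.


Each summand is entire of order 4 and 7 respectively (as in the single-exponential case). The order of a sum is at most the max of the orders, so ρ ≤ 7. For the lower bound: on |z|=r choose arg z so that 3z^7 is real positive; then |e^{3z^7}| = e^{3r^7} while |e^{1z^4}| ≤ e^{1r^4} = o(e^{3r^7}). So |f| ≥ e^{3r^7}(1 − o(1)) and ρ ≥ 7. Hence ρ = max(4, 7) = 7.
Therefore ρ = 7.

Order ρ = 7.


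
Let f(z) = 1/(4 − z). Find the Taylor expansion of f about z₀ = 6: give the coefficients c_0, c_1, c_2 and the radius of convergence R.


Let w = z − z₀, so z = z₀ + w.
Then 4 − z = 4 − (z₀ + w) = (4 − z₀) − w = -2 − w.
f(z) = 1/(-2 − w) = (1/(-2)) · 1/(1 − w/(-2)) = Σ_{n≥0} w^n / (-2)^(n+1).
So c_n = 1/(-2)^(n+1):
  c_0 = 1/(-2)^1 = -1/2.
  c_1 = 1/(-2)^2 = 1/4.
  c_2 = 1/(-2)^3 = -1/8.
The series is valid for |w/d| < 1, i.e. |z − z₀| < |d|.
Radius of convergence: R = |4 − z₀| = |-2| = 2 (distance from z₀ to the singularity z = 4).

c_0 = -1/2, c_1 = 1/4, c_2 = -1/8; R = 2.


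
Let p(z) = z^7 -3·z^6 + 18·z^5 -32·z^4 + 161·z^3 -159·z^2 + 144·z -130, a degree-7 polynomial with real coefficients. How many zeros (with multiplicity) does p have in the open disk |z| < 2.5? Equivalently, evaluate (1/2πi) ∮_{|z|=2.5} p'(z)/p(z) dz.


The zeros of p are: (-1 + 3i), (-1 - 3i), (0 + 1i), (0 - 1i), 1, (2 + 3i), (2 - 3i).
Their magnitudes are: 3.162, 3.162, 1, 1, 1, 3.606, 3.606.
Zeros with |z| < R = 2.5: (0 + 1i), (0 - 1i), 1.
Count = 3.
By the argument principle, (1/2πi) ∮_{|z|=R} p'(z)/p(z) dz equals exactly this count.

Number of zeros inside |z| < 2.5: 3.


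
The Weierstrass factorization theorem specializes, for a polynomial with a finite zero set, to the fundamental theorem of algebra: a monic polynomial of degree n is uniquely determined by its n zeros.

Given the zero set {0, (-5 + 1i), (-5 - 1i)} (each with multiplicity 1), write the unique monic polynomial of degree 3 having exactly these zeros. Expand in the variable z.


The polynomial is p(z) = ∏_{α ∈ S} (z − α), where S = {0, (-5 + 1i), (-5 - 1i)}.
Expanding the product yields: p(z) = z^3 + 10·z^2 + 26·z.
Note conjugate pairs combine to real quadratics: (z − (-5+1i))(z − (-5−1i)) = z² + 10z + 26.
The resulting polynomial has degree 3 and real coefficients as required.

p(z) = z^3 + 10·z^2 + 26·z.


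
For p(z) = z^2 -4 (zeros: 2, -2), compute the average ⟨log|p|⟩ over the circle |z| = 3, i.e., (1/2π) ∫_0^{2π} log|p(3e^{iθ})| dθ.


Zeros: -2, 2; r = 3.
Inside |z| < r: -2, 2. Outside (|z| ≥ r): ∅.
p(0) = -4, so log|p(0)| = log(4) = 1.3863.
Apply Jensen: I(r) = log|p(0)| + Σ_k log(r/|z_k|), summed over zeros inside |z| < r.
  log(r/|z_k|) for z_k = 2: log(3/2) = 0.4055
  log(r/|z_k|) for z_k = -2: log(3/2) = 0.4055
Sum over inside zeros: 0.8109.
I(r) = log|p(0)| + (inside sum) = 1.3863 + 0.8109 = 2.1972.
Closed form (all zeros inside, monic): I(r) = n·log(r) = 2·log(3) = 2.1972. ✓

I(r) ≈ 2.1972.


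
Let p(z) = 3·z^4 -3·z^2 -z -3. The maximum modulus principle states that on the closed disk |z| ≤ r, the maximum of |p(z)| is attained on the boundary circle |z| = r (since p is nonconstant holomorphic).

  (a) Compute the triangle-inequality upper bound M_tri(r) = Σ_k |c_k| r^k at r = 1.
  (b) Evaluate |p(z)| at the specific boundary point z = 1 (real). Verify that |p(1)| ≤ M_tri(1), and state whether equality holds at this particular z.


Coefficients: c_0 = -3, c_1 = -1, c_2 = -3, c_3 = 0, c_4 = 3. Radius r = 1.
Part (a). Triangle bound: M_tri(r) = Σ_k |c_k| r^k
  = |-3|·1^0 + |-1|·1^1 + |-3|·1^2 + |0|·1^3 + |3|·1^4
  = 3 + 1 + 3 + 0 + 3 = 10.
This bounds M(r) := max_{|z|=r} |p(z)| from above; equality holds iff all terms c_k z^k can be made to align in phase at a single z on |z|=r.
Part (b). At z = 1 (real, on the circle |z| = r):
  p(1) = (-3)·1^0 + (-1)·1^1 + (-3)·1^2 + (0)·1^3 + (3)·1^4 = -4.
  |p(1)| = 4.
Check: |p(1)| = 4 ≤ 10 = M_tri(1). ✓ Equality does not hold at z = 1 (the coefficients have mixed signs, so the terms do not all align in phase there).

M_tri(1) = 10; |p(1)| = 4; equality at z=1: no.


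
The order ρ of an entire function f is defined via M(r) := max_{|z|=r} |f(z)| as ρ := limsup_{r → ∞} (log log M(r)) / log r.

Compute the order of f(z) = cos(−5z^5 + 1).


Write cos(w) = (e^{iw} ± e^{−iw})/(2 or 2i), so |cos(w)| ≤ e^{|w|}. With w = −5z^5 + 1, |w| ≤ 5r^5 + 1 on |z|=r, giving M(r) ≤ e^{5r^5 + 1} and ρ ≤ 5. For the lower bound, choose z on |z|=r with -5z^5 purely imaginary of modulus 5r^5; then |cos(−5z^5 + 1)| grows like e^{5r^5}/2, so ρ ≥ 5. Hence ρ = 5.
Therefore ρ = 5.

Order ρ = 5.


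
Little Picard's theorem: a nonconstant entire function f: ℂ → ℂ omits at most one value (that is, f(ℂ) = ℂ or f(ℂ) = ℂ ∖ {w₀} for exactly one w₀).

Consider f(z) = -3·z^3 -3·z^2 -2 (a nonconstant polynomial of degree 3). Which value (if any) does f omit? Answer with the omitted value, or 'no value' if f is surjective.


Little Picard bounds the complement of f(ℂ) to at most one point.
For every w ∈ ℂ, the equation p(z) − w = 0 is a nonconstant polynomial in z and hence has at least one root by the fundamental theorem of algebra. So p is surjective onto ℂ, omitting no value.

Omitted value: no value.


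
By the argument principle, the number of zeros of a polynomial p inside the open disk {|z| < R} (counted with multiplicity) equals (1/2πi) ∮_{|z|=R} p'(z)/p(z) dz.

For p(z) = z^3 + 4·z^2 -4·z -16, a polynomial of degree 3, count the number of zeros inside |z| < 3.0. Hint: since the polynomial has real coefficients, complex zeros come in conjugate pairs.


The zeros of p are: 2, -2, -4.
Their magnitudes are: 2, 2, 4.
Zeros with |z| < R = 3.0: 2, -2.
Count = 2.
By the argument principle, (1/2πi) ∮_{|z|=R} p'(z)/p(z) dz equals exactly this count.

Number of zeros inside |z| < 3.0: 2.


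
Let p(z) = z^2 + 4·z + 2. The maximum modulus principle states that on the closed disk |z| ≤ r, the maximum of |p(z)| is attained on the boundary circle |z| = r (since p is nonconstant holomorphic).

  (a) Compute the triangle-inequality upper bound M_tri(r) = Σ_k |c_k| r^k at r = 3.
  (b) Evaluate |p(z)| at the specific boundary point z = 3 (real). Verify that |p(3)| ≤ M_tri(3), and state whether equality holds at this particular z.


Coefficients: c_0 = 2, c_1 = 4, c_2 = 1. Radius r = 3.
Part (a). Triangle bound: M_tri(r) = Σ_k |c_k| r^k
  = |2|·3^0 + |4|·3^1 + |1|·3^2
  = 2 + 12 + 9 = 23.
This bounds M(r) := max_{|z|=r} |p(z)| from above; equality holds iff all terms c_k z^k can be made to align in phase at a single z on |z|=r.
Part (b). At z = 3 (real, on the circle |z| = r):
  p(3) = (2)·3^0 + (4)·3^1 + (1)·3^2 = 23.
  |p(3)| = 23.
Since all nonzero coefficients share the same sign, |p(3)| = 23 = M_tri(3); the triangle bound is attained at z = 3, so in fact M(r) = 23.

M_tri(3) = 23; |p(3)| = 23; equality at z=3: yes.


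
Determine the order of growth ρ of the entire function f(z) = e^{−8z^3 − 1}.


|e^{−8z^3 − 1}| = e^{Re(-8·z^3) + -1} ≤ e^{8|z|^3 + -1} = e^{8r^3 + -1} on |z| = r, so ρ ≤ 3. Choosing z on |z|=r so that -8·z^3 is real positive (always possible by picking arg z appropriately) gives |f(z)| = e^{8r^3 + -1}, matching the bound. The additive constant -1 does not affect log log M(r) ~ 3·log r. Hence ρ = 3.
Therefore ρ = 3.

Order ρ = 3.


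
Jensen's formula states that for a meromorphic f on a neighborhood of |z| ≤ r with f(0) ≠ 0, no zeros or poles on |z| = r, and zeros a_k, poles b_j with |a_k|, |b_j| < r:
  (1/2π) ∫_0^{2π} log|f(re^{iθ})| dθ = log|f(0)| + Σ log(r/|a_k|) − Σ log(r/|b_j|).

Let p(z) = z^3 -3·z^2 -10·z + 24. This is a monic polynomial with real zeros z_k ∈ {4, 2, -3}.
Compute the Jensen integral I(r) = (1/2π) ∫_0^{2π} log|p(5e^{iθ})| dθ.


Zeros: -3, 2, 4; r = 5.
Inside |z| < r: -3, 2, 4. Outside (|z| ≥ r): ∅.
p(0) = 24, so log|p(0)| = log(24) = 3.1781.
Apply Jensen: I(r) = log|p(0)| + Σ_k log(r/|z_k|), summed over zeros inside |z| < r.
  log(r/|z_k|) for z_k = 4: log(5/4) = 0.2231
  log(r/|z_k|) for z_k = 2: log(5/2) = 0.9163
  log(r/|z_k|) for z_k = -3: log(5/3) = 0.5108
Sum over inside zeros: 1.6503.
I(r) = log|p(0)| + (inside sum) = 3.1781 + 1.6503 = 4.8283.
Closed form (all zeros inside, monic): I(r) = n·log(r) = 3·log(5) = 4.8283. ✓

I(r) ≈ 4.8283.


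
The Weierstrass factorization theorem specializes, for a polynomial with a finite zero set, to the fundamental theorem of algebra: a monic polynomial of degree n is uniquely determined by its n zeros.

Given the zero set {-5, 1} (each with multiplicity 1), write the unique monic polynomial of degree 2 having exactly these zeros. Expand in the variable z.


The polynomial is p(z) = ∏_{α ∈ S} (z − α), where S = {-5, 1}.
Expanding the product yields: p(z) = z^2 + 4·z -5.
The resulting polynomial has degree 2 and real coefficients as required.

p(z) = z^2 + 4·z -5.


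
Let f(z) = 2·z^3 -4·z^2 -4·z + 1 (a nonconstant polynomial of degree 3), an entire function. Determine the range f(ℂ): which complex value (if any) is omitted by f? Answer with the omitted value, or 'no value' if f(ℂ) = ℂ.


Little Picard bounds the complement of f(ℂ) to at most one point.
For every w ∈ ℂ, the equation p(z) − w = 0 is a nonconstant polynomial in z and hence has at least one root by the fundamental theorem of algebra. So p is surjective onto ℂ, omitting no value.

Omitted value: no value.


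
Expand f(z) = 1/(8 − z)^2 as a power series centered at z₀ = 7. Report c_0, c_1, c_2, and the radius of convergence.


Let w = z − z₀, so z = z₀ + w.
Then 8 − z = 8 − (z₀ + w) = (8 − z₀) − w = 1 − w.
f(z) = 1/(1 − w)^2 = (1/(1)^2) · (1 − w/(1))^{−2}.
By the binomial series (1−u)^{−2} = Σ_{n≥0} C(n+1, 1) u^n for |u|<1, with u = w/(1):
  c_n = C(n+1, 1) / (1)^(n+2).
  c_0 = 1/(1)^2 = 1.
  c_1 = 2/(1)^3 = 2.
  c_2 = 3/(1)^4 = 3.
The series is valid for |w/d| < 1, i.e. |z − z₀| < |d|.
Radius of convergence: R = |8 − z₀| = |1| = 1 (distance from z₀ to the singularity z = 8).

c_0 = 1, c_1 = 2, c_2 = 3; R = 1.


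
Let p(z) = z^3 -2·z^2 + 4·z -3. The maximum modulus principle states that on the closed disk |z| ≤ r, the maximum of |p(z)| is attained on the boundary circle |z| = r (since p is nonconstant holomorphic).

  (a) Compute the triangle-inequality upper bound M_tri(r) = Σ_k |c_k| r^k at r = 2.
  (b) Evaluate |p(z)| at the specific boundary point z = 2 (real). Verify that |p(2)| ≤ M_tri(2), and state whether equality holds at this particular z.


Coefficients: c_0 = -3, c_1 = 4, c_2 = -2, c_3 = 1. Radius r = 2.
Part (a). Triangle bound: M_tri(r) = Σ_k |c_k| r^k
  = |-3|·2^0 + |4|·2^1 + |-2|·2^2 + |1|·2^3
  = 3 + 8 + 8 + 8 = 27.
This bounds M(r) := max_{|z|=r} |p(z)| from above; equality holds iff all terms c_k z^k can be made to align in phase at a single z on |z|=r.
Part (b). At z = 2 (real, on the circle |z| = r):
  p(2) = (-3)·2^0 + (4)·2^1 + (-2)·2^2 + (1)·2^3 = 5.
  |p(2)| = 5.
Check: |p(2)| = 5 ≤ 27 = M_tri(2). ✓ Equality does not hold at z = 2 (the coefficients have mixed signs, so the terms do not all align in phase there).

M_tri(2) = 27; |p(2)| = 5; equality at z=2: no.


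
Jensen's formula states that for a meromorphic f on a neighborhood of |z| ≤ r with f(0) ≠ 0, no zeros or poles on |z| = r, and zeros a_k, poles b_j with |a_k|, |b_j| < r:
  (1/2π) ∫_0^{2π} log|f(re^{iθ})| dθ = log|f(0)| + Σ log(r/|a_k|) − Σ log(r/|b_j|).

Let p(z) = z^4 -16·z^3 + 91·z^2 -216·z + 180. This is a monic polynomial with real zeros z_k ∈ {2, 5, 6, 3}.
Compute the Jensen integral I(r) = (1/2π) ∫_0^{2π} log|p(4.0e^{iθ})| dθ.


Zeros: 2, 3, 5, 6; r = 4.0.
Inside |z| < r: 2, 3. Outside (|z| ≥ r): 5, 6.
p(0) = 180, so log|p(0)| = log(180) = 5.1930.
Apply Jensen: I(r) = log|p(0)| + Σ_k log(r/|z_k|), summed over zeros inside |z| < r.
  log(r/|z_k|) for z_k = 2: log(4.0/2) = 0.6931
  log(r/|z_k|) for z_k = 3: log(4.0/3) = 0.2877
  Outside zeros (5, 6) contribute nothing to the Jensen sum.
Sum over inside zeros: 0.9808.
I(r) = log|p(0)| + (inside sum) = 5.1930 + 0.9808 = 6.1738.
Note: since some zeros are outside |z| ≤ r, the simplified n·log(r) form does NOT apply — only the inside zeros contribute.

I(r) ≈ 6.1738.


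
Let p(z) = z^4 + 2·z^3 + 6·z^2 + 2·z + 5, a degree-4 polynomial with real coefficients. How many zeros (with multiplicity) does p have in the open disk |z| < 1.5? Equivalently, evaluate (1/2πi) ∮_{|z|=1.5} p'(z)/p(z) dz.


The zeros of p are: (-1 + 2i), (-1 - 2i), (0 + 1i), (0 - 1i).
Their magnitudes are: 2.236, 2.236, 1, 1.
Zeros with |z| < R = 1.5: (0 + 1i), (0 - 1i).
Count = 2.
By the argument principle, (1/2πi) ∮_{|z|=R} p'(z)/p(z) dz equals exactly this count.

Number of zeros inside |z| < 1.5: 2.


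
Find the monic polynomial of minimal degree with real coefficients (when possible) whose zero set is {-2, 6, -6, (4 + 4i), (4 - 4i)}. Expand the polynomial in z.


The polynomial is p(z) = ∏_{α ∈ S} (z − α), where S = {-2, 6, -6, (4 + 4i), (4 - 4i)}.
Expanding the product yields: p(z) = z^5 -6·z^4 -20·z^3 + 280·z^2 -576·z -2304.
Note conjugate pairs combine to real quadratics: (z − (4+4i))(z − (4−4i)) = z² − 8z + 32.
The resulting polynomial has degree 5 and real coefficients as required.

p(z) = z^5 -6·z^4 -20·z^3 + 280·z^2 -576·z -2304.


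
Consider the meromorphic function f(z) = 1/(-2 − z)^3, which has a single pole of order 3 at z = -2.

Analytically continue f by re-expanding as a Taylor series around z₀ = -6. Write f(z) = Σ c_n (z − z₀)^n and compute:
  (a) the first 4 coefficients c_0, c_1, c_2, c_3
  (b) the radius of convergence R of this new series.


Let w = z − z₀, so z = z₀ + w.
Then -2 − z = -2 − (z₀ + w) = (-2 − z₀) − w = 4 − w.
f(z) = 1/(4 − w)^3 = (1/(4)^3) · (1 − w/(4))^{−3}.
By the binomial series (1−u)^{−3} = Σ_{n≥0} C(n+2, 2) u^n for |u|<1, with u = w/(4):
  c_n = C(n+2, 2) / (4)^(n+3).
  c_0 = 1/(4)^3 = 1/64.
  c_1 = 3/(4)^4 = 3/256.
  c_2 = 6/(4)^5 = 3/512.
  c_3 = 10/(4)^6 = 5/2048.
The series is valid for |w/d| < 1, i.e. |z − z₀| < |d|.
Radius of convergence: R = |-2 − z₀| = |4| = 4 (distance from z₀ to the singularity z = -2).

c_0 = 1/64, c_1 = 3/256, c_2 = 3/512, c_3 = 5/2048; R = 4.


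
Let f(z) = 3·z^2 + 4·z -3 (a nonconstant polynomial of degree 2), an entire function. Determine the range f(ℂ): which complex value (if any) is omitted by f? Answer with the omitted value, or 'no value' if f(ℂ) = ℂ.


Little Picard bounds the complement of f(ℂ) to at most one point.
For every w ∈ ℂ, the equation p(z) − w = 0 is a nonconstant polynomial in z and hence has at least one root by the fundamental theorem of algebra. So p is surjective onto ℂ, omitting no value.

Omitted value: no value.


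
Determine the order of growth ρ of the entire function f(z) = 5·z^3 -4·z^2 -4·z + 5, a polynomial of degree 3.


|f(z)| ≤ Σ|c_k|·r^k = O(r^3) as r → ∞. Polynomial growth is O(e^{r^ε}) for every ε > 0 (since r^3/e^{r^ε} → 0), so ρ ≤ ε for all ε > 0, i.e. ρ = 0. Every nonconstant polynomial has order 0.
Therefore ρ = 0.

Order ρ = 0.


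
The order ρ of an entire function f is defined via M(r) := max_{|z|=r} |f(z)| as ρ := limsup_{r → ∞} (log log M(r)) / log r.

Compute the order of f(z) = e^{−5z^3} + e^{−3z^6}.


Each summand is entire of order 3 and 6 respectively (as in the single-exponential case). The order of a sum is at most the max of the orders, so ρ ≤ 6. For the lower bound: on |z|=r choose arg z so that -3z^6 is real positive; then |e^{-3z^6}| = e^{3r^6} while |e^{-5z^3}| ≤ e^{5r^3} = o(e^{3r^6}). So |f| ≥ e^{3r^6}(1 − o(1)) and ρ ≥ 6. Hence ρ = max(3, 6) = 6.
Therefore ρ = 6.

Order ρ = 6.


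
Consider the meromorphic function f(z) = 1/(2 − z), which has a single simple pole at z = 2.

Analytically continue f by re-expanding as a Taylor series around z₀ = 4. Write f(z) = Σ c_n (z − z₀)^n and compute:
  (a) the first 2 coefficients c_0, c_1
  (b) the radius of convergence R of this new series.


Let w = z − z₀, so z = z₀ + w.
Then 2 − z = 2 − (z₀ + w) = (2 − z₀) − w = -2 − w.
f(z) = 1/(-2 − w) = (1/(-2)) · 1/(1 − w/(-2)) = Σ_{n≥0} w^n / (-2)^(n+1).
So c_n = 1/(-2)^(n+1):
  c_0 = 1/(-2)^1 = -1/2.
  c_1 = 1/(-2)^2 = 1/4.
The series is valid for |w/d| < 1, i.e. |z − z₀| < |d|.
Radius of convergence: R = |2 − z₀| = |-2| = 2 (distance from z₀ to the singularity z = 2).

c_0 = -1/2, c_1 = 1/4; R = 2.


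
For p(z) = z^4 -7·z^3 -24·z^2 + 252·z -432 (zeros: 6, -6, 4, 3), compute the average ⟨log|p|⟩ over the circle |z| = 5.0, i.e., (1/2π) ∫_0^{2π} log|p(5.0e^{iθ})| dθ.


Zeros: -6, 3, 4, 6; r = 5.0.
Inside |z| < r: 3, 4. Outside (|z| ≥ r): -6, 6.
p(0) = -432, so log|p(0)| = log(432) = 6.0684.
Apply Jensen: I(r) = log|p(0)| + Σ_k log(r/|z_k|), summed over zeros inside |z| < r.
  log(r/|z_k|) for z_k = 4: log(5.0/4) = 0.2231
  log(r/|z_k|) for z_k = 3: log(5.0/3) = 0.5108
  Outside zeros (-6, 6) contribute nothing to the Jensen sum.
Sum over inside zeros: 0.7340.
I(r) = log|p(0)| + (inside sum) = 6.0684 + 0.7340 = 6.8024.
Note: since some zeros are outside |z| ≤ r, the simplified n·log(r) form does NOT apply — only the inside zeros contribute.

I(r) ≈ 6.8024.


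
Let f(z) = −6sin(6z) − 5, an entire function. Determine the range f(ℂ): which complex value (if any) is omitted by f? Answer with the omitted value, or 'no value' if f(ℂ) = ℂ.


Little Picard bounds the complement of f(ℂ) to at most one point.
sin is entire and surjective onto ℂ: for every w ∈ ℂ, sin(ζ) = w has a solution ζ ∈ ℂ (e.g., via the complex inverse arcsin). With ζ = 6z this gives z = ζ/(6). Then -6·sin(6z) takes every value in -6·ℂ = ℂ, and adding -5 is a bijection of ℂ. So f is surjective and omits no value. (Note: only on the real line is sin bounded by [−1, 1].)

Omitted value: no value.
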